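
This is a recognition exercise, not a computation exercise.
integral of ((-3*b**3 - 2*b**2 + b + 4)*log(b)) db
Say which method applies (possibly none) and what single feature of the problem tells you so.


Technique: integration by parts — logs resist antidifferentiation but differentiate beautifully; pair log(b) with the polynomial -3*b**3 - 2*b**2 + b + 4 via parts.


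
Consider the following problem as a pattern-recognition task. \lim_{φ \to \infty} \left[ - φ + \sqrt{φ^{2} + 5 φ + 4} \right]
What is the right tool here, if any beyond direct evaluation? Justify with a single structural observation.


Best approach: conjugate multiplication — divergence minus divergence hides a finite answer — expose it by pairing \sqrt{φ^{2} + 5 φ + 4} - φ with its conjugate.


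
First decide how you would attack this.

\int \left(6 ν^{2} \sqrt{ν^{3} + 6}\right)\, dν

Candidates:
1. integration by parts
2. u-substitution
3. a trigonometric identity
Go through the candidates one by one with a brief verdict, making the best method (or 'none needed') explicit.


Verdict: u-substitution — read it as f(ν^{3} + 6) times a constant multiple of d(ν^{3} + 6): one substitution, u = ν^{3} + 6, finishes it.
- integration by parts — the non-polynomial partner is not one of the parts kernels — exp, sine, or cosine with a degree-1 argument, or a logarithm.
- u-substitution: applies; the problem has the shape this method handles.
- a trigonometric identity: there is no trigonometric structure at all — the integrand carries no sine or cosine to rewrite.


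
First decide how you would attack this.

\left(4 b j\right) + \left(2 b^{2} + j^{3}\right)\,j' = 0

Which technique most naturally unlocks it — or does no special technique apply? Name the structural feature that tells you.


Best approach: the exact-equation method — checking ∂/∂j of 4 b j against ∂/∂b of 2 b^{2} + j^{3}: they match — the equation is exact as it stands.


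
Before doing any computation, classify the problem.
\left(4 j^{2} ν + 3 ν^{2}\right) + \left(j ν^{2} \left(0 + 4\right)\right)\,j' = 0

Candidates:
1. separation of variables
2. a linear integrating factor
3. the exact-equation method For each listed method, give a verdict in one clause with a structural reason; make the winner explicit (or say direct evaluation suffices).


Best approach: the exact-equation method — d/dj of 4 j^{2} ν + 3 ν^{2} equals d/dν of j ν^{2} \left(0 + 4\right): the form is a total differential of one potential — integrate it exactly.
- separation of variables — the two dependences are entangled, not a clean product of one-variable pieces.
- a linear integrating factor — the unknown enters nonlinearly (through a power, a denominator, or a transcendental function), which the linear integrating-factor recipe cannot absorb as-is — any repair would come from a preliminary substitution, not the factor.
- the exact-equation method: applies; the problem has the shape this method handles.


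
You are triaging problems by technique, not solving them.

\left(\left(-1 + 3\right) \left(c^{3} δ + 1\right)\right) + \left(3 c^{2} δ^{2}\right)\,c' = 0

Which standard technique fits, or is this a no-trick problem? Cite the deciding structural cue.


Best approach: the exact-equation method — because the two cross partials coincide, the form is conservative as written — recover its potential in (δ, c).


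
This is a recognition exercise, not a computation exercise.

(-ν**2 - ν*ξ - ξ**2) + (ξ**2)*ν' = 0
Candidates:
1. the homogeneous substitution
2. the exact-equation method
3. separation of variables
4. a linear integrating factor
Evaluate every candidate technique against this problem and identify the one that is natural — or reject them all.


Technique: the homogeneous substitution — scaling ξ and ν together leaves the slope fixed — it depends only on ν/ξ, so substitute the ratio.
- the homogeneous substitution — yes — fits the structure here.
- the exact-equation method: the mixed-partials test fails on this split — it is not an exact differential as presented.
- separation of variables: no algebra isolates the independent variable on one side and the unknown on the other.
- a linear integrating factor: the unknown enters nonlinearly (through a power, a denominator, or a transcendental function), which the linear integrating-factor recipe cannot absorb as-is — any repair would come from a preliminary substitution, not the factor.


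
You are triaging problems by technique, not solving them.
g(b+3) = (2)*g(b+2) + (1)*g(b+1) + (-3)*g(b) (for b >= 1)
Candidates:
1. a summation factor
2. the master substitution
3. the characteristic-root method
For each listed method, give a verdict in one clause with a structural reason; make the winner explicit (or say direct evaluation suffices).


Diagnosis: the characteristic-root method — shift-invariance with fixed coefficients calls for exponential trials; the characteristic polynomial finds every r^b.
- a summation factor: the recurrence reaches back more than one step, outside the first-order family a summation factor normalizes.
- the master substitution — no fixed divisor shrinks the index between calls.
- the characteristic-root method: a fit — the right tool for this form.


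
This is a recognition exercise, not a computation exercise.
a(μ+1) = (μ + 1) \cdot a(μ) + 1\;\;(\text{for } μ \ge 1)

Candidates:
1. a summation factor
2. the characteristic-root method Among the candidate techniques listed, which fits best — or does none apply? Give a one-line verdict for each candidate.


Method: a summation factor — it is first-order linear but the coefficient μ + 1 depends on the index, so multiply through by a summation factor to telescope it.
- a summation factor — yes — fits the structure here.
- the characteristic-root method — an index-dependent weight blocks the pure exponential ansatz.


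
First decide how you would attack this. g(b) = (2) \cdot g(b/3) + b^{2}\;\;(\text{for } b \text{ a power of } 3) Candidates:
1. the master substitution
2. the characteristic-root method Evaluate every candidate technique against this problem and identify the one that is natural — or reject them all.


Technique: the master substitution — treat m = log base 3 of b as the new clock: one recursion step advances m by one while b scales by 3.
- the master substitution — applies; the problem has the shape this method handles.
- the characteristic-root method: the recursion divides its index rather than shifting it — outside the constant-shift family the root method covers.


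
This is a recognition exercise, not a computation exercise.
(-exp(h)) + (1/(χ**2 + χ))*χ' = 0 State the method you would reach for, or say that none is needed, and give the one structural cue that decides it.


Verdict: separation of variables — separating collects all χ-dependence with the derivative and leaves all h-dependence opposite: variables separate. This doubles as a Bernoulli equation in the unknown as written; dividing and integrating works on it directly.


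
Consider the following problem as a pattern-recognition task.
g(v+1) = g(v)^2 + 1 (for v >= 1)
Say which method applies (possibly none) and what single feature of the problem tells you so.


Verdict: no special technique — no ansatz, no master substitution, no summation factor survives the nonlinearity here.


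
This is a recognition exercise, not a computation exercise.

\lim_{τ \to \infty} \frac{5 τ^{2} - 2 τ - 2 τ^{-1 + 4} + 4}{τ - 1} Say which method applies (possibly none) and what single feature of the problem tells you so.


Diagnosis: dominant-term comparison — divide through by the highest power of τ; every lower-order term dies and the dominant terms decide the limit. Differentiating the expression as a single quotient would eventually settle it as well; matching dominant growth settles it immediately.


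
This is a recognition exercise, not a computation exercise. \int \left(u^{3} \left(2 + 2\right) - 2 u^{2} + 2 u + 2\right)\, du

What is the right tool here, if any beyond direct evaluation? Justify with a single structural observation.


Diagnosis: no special technique — a term-by-term power-rule job in u; no substitution or rearrangement earns its keep here.


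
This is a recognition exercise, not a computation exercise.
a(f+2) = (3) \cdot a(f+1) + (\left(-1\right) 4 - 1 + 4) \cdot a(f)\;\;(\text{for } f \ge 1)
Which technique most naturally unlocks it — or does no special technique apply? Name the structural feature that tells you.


Diagnosis: the characteristic-root method — because shifting f leaves the equation's coefficients unchanged, exponential trials reduce it to algebra.


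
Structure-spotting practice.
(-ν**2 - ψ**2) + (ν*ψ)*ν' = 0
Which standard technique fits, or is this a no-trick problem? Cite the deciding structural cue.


Best approach: the homogeneous substitution — scaling ψ and ν together leaves the slope fixed — it depends only on ν/ψ, so substitute the ratio. Rearranged, this also fits the Bernoulli template directly; the homogeneous substitution reads the structure without the rearrangement.


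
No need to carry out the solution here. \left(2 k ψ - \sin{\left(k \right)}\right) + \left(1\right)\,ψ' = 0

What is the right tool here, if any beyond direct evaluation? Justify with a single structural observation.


Diagnosis: a linear integrating factor — linear in the unknown with genuine forcing: multiply through by the exponential of the integrated coefficient and the left side closes into one derivative.


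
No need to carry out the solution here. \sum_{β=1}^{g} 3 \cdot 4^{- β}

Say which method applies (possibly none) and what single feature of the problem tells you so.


Verdict: the geometric series formula — consecutive terms stand in a fixed index-free ratio — the geometric sum formula closes it.


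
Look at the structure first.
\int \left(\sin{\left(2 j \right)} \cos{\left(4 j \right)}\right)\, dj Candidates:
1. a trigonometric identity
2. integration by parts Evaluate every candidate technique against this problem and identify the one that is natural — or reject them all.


Technique: a trigonometric identity — mixed-frequency products such as \sin{\left(2 j \right)} \cos{\left(4 j \right)} are designed for the product-to-sum formula.
- a trigonometric identity: yes — fits the structure here.
- integration by parts — not the fit here: there is no polynomial factor to ladder down — parts can still close the trigonometric product by recursion, though the identity rewrite is the direct route.


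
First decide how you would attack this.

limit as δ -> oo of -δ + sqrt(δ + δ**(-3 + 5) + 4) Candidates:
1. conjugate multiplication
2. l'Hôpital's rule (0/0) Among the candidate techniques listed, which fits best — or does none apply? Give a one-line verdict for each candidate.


Diagnosis: conjugate multiplication — the ∞ − ∞ radical form is the exact trigger for the conjugate maneuver.
- conjugate multiplication: yes — fits the structure here.
- l'Hôpital's rule (0/0) — the expression is a difference driving to ∞ − ∞, not a 0/0 quotient — there is no ratio for the rule to differentiate.


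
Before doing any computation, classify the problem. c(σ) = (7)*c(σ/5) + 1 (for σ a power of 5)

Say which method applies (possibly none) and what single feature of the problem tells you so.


Technique: the master substitution — recursion at σ/5 is multiplicative in the index; logarithmic reindexing via σ = 5^m linearizes it.


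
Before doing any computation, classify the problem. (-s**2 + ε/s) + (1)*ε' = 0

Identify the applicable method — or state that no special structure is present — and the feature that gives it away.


Best approach: a linear integrating factor — linear in the unknown with genuine forcing: multiply through by the exponential of the integrated coefficient and the left side closes into one derivative.


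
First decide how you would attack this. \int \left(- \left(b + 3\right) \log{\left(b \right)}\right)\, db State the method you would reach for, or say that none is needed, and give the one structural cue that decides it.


Diagnosis: integration by parts — a polynomial next to \log{\left(b \right)}: integrate the polynomial, differentiate the log, and the integral simplifies in one pass.


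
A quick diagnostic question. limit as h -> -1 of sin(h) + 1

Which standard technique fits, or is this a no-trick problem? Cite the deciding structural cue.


Technique: no special technique — no denominator vanishes and nothing blows up at -1: direct substitution is the whole computation.


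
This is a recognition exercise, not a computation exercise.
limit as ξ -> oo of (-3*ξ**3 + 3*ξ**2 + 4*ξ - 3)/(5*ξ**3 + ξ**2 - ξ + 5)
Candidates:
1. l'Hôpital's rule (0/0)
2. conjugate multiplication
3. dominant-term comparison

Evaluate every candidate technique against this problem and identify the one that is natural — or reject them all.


Technique: dominant-term comparison — divide through by the highest power of ξ; every lower-order term dies and the dominant terms decide the limit.
- l'Hôpital's rule (0/0): viewed as a single quotient this runs to ∞/∞, not the 0/0 clash this candidate addresses; an at-infinity variant of the rule would resolve it, but comparing leading growth reads the answer without differentiating.
- conjugate multiplication: there are no radicals in tension whose conjugate would simplify matters.
- dominant-term comparison: yes, a natural case for it.


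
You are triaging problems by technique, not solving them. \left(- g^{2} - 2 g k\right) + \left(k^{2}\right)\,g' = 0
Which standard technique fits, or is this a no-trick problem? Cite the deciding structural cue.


Method: the homogeneous substitution — the slope's numerator and denominator have matching total degree, so it depends only on g/k and the ratio substitution collapses it. Rearranged, this also fits the Bernoulli template directly; the homogeneous substitution reads the structure without the rearrangement.


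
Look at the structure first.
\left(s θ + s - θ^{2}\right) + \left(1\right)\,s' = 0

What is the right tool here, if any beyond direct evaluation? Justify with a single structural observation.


Technique: a linear integrating factor — linear in the unknown with genuine forcing: multiply through by the exponential of the integrated coefficient and the left side closes into one derivative.


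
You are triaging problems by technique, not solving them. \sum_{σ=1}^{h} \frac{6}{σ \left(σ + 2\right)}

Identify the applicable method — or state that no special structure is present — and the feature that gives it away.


Diagnosis: telescoping — poles of \frac{6}{σ \left(σ + 2\right)} differ by an integer, the telltale of a telescoping partial-fraction sum.


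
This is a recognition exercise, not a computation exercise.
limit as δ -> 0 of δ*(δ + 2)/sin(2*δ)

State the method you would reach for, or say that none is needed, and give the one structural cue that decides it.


Diagnosis: l'Hôpital's rule (0/0) — both numerator and denominator vanish at 0: the genuine 0/0 indeterminate that l'Hôpital exists for. One could equally expand both pieces locally and compare leading terms; the rule does that in one stroke.


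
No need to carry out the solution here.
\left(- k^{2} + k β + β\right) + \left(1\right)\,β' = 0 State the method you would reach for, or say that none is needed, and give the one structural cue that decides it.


Method: a linear integrating factor — the unknown enters only to the first power against a nonzero forcing term — the integrating-factor template applies directly.


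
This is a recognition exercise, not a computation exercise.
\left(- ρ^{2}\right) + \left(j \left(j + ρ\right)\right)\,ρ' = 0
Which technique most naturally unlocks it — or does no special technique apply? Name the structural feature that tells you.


Verdict: the homogeneous substitution — solved for the derivative, the right side is unchanged under scaling j and ρ together — it depends only on the ratio ρ/j, so substitute a single ratio variable. Suitably rearranged — at times with the variables' roles exchanged — this doubles as a Bernoulli equation; the homogeneous reading needs no such setup.


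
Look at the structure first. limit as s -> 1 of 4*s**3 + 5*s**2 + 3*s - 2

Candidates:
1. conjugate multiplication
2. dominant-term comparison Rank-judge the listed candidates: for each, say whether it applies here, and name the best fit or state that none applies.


Diagnosis: no special technique — the expression is continuous at 1 — substitute and evaluate; no indeterminate form appears.
- conjugate multiplication — rationalization has no target — no divergent radical difference appears.
- dominant-term comparison: this limit is not decided by comparing polynomial growth at infinity.


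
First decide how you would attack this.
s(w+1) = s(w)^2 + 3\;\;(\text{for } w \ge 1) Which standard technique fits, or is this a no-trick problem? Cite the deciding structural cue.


Technique: no special technique — the update rule curves (it is not linear in the unknown sequence), so no superposition-based closed form attaches — iterate or study it directly.


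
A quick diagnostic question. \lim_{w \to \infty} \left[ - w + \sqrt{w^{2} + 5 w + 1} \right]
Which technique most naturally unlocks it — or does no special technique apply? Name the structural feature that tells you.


Technique: conjugate multiplication — both pieces blow up but their difference is finite; the conjugate trick rationalizes \sqrt{w^{2} + 5 w + 1} - w.


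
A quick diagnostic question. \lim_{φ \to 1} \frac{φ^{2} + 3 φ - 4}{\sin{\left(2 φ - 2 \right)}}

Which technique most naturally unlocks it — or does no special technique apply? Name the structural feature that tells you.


Verdict: l'Hôpital's rule (0/0) — plug in 1: top and bottom both hit zero, so differentiate each and retry. One could equally expand both pieces locally and compare leading terms; the rule does that in one stroke.


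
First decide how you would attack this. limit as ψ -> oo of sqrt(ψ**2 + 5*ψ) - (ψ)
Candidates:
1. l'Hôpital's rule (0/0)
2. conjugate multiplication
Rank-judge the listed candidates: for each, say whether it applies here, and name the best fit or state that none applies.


Technique: conjugate multiplication — this difference gives up after one conjugate multiplication — the radical structure cancels against its conjugate.
- l'Hôpital's rule (0/0) — no quotient structure at all: the clash is ∞ minus ∞, which rationalizing converts into a tractable ratio.
- conjugate multiplication: a fit — the right tool for this form.


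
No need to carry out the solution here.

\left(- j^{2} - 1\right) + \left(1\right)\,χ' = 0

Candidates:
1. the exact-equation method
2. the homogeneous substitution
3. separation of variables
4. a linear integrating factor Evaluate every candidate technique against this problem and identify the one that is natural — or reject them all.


Diagnosis: no special technique — solved for the derivative, χ never appears on the right — this is a direct integration in j, not a differential-equations problem at heart.
- the exact-equation method: with the unknown absent from both coefficients, the cross-partial test holds emptily — nothing for the exact method to work on.
- the homogeneous substitution: rescaling both variables together changes the slope, so no ratio substitution collapses it.
- separation of variables — any separation here is vacuous (nothing depends on the unknown); direct integration is the honest label.
- a linear integrating factor: the linear template holds only trivially here (the unknown is absent, so the coefficient is zero) — the method is not the natural label.


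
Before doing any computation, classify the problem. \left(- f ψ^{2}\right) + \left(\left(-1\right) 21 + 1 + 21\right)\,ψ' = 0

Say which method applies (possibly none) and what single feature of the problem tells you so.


Best approach: separation of variables — the derivative equals a pure function of f (namely f) times a pure function of ψ (namely ψ^{2}); divide and integrate each side.


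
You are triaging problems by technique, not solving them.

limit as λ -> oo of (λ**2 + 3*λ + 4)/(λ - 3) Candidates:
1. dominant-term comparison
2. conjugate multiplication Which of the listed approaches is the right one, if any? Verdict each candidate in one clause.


Method: dominant-term comparison — divide by the highest power of λ present: lower-order terms vanish and the dominant ratio remains.
- dominant-term comparison: applies; the problem has the shape this method handles.
- conjugate multiplication: multiplying by a conjugate would not remove any indeterminacy here.


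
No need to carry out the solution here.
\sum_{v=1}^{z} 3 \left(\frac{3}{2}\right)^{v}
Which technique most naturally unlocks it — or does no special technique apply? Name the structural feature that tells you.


Method: the geometric series formula — consecutive terms stand in a fixed index-free ratio — the geometric sum formula closes it.


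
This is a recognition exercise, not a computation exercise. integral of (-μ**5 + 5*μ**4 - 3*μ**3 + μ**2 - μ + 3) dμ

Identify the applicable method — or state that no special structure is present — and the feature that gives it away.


Technique: no special technique — scan for structure and find none: constant multiples of powers of μ, integrate directly.


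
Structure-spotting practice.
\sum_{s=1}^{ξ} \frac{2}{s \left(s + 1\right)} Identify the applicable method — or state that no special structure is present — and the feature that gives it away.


Diagnosis: telescoping — \frac{2}{s \left(s + 1\right)} decomposes into shift-paired simple fractions; the series telescopes to finitely many boundary pieces.


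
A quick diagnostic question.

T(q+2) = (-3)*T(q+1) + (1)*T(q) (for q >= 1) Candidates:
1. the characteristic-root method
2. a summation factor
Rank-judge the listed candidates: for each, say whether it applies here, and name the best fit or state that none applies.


Method: the characteristic-root method — the recurrence is linear and homogeneous with constant coefficients, so the ansatz r^q turns it into a polynomial equation for r.
- the characteristic-root method — yes, a natural case for it.
- a summation factor — the recurrence reaches back more than one step, outside the first-order family a summation factor normalizes.


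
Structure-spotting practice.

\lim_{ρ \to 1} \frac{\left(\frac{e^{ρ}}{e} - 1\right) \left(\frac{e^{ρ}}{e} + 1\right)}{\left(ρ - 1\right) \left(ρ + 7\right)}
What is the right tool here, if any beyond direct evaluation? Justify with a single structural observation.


Method: l'Hôpital's rule (0/0) — plug in 1: top and bottom both hit zero, so differentiate each and retry. A local series expansion at the point resolves it as well; the rule is the packaged version of that step.


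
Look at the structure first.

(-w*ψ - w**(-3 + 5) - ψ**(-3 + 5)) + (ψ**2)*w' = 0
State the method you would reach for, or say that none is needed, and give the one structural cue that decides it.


Technique: the homogeneous substitution — solved for the derivative, the right side is unchanged under scaling ψ and w together — it depends only on the ratio w/ψ, so substitute a single ratio variable.


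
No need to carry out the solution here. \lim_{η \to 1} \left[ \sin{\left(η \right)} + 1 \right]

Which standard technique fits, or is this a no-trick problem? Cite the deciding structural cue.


Diagnosis: no special technique — no denominator vanishes and nothing blows up at 1: direct substitution is the whole computation.


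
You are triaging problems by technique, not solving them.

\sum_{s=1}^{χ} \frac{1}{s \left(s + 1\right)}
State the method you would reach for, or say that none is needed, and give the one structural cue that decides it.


Best approach: telescoping — \frac{1}{s \left(s + 1\right)} is a collapsed telescope: expand it into simple fractions to see the cancellation.


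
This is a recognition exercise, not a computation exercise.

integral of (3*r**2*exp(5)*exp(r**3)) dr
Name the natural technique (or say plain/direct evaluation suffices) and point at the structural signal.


Best approach: u-substitution — collected, the integrand has one factor that is, up to a constant, the derivative of an inner expression the rest depends on — substitute for that inner expression.


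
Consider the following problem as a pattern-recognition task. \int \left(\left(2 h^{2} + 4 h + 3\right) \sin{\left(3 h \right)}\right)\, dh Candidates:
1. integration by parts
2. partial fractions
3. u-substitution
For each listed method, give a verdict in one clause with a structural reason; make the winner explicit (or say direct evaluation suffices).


Best approach: integration by parts — the integrand splits as 2 h^{2} + 4 h + 3 times \sin{\left(3 h \right)} — repeatedly differentiating the polynomial part kills it, which is the parts ladder.
- integration by parts: applicable, and directly so.
- partial fractions: there is no rational-function structure to decompose.
- u-substitution — no subexpression of the integrand serves as a whole-integral substitution inner — individual terms may offer their own, but none carries its derivative as a factor of the full integrand; a working change of variable would have to be constructed from outside the expression.


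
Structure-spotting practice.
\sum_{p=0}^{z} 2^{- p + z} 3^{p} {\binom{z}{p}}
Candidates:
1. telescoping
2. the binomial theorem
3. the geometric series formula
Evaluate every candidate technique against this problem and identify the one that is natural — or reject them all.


Best approach: the binomial theorem — terms weighting {\binom{z}{p}} against matched powers of 3 and 2 reassemble into (3 + 2)^z by the binomial theorem.
- telescoping: the summand is not presented as a shifted difference — a telescoping rewrite may exist, but the displayed structure does not offer one.
- the binomial theorem: yes, a natural case for it.
- the geometric series formula — the term-to-term ratio drifts with the index — the one thing the geometric formula cannot absorb.


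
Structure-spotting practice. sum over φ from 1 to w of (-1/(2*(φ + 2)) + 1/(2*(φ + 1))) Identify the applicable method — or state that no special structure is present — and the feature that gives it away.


Verdict: telescoping — this sum is a zipper: each term contributes 1/(2*(φ + 1)) and removes the next index's value, which the following term puts back, closing term by term.


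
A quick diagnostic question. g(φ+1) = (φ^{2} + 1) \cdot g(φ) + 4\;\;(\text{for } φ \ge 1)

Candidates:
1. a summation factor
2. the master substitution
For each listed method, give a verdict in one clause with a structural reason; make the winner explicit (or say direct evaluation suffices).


Diagnosis: a summation factor — first-order linear but the coefficient φ^{2} + 1 moves with the index — divide by the cumulative product and telescope.
- a summation factor: applicable, and directly so.
- the master substitution — no fixed divisor shrinks the index between calls.


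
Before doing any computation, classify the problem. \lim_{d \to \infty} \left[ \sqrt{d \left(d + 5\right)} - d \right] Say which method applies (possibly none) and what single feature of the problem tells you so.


Verdict: conjugate multiplication — both pieces blow up but their difference is finite; the conjugate trick rationalizes \sqrt{d \left(d + 5\right)} - d.


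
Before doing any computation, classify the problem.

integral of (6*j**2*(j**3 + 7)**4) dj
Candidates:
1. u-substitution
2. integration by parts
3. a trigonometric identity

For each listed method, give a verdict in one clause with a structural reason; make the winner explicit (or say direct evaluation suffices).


Verdict: u-substitution — the only nontrivial dependence routes through j**3 + 7, whose derivative supplies the leftover factor up to a constant multiple — u = j**3 + 7 flattens it. One could also expand and integrate term by term; the substitution is strictly more direct.
- u-substitution — applies; the problem has the shape this method handles.
- integration by parts: splitting off a factor buys nothing — the integrand integrates directly without parts.
- a trigonometric identity: there is no trigonometric structure at all — the integrand carries no sine or cosine to rewrite.


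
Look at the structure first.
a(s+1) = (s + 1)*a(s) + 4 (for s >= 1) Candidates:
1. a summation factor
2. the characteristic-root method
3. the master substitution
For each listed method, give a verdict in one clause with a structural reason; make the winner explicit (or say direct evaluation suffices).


Diagnosis: a summation factor — first-order, linear, moving coefficient s + 1: the discrete analogue of an integrating factor handles it.
- a summation factor: yes, a natural case for it.
- the characteristic-root method: the coefficients change with the index, which the root method cannot absorb.
- the master substitution: with no divided-index recursive call, reindexing by powers of a base buys nothing.


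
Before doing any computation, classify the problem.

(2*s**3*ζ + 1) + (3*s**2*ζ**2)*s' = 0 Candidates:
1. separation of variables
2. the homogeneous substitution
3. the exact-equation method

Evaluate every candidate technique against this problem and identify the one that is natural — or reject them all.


Diagnosis: the exact-equation method — the compatibility test passes: the s-derivative of 2*s**3*ζ + 1 matches the ζ-derivative of 3*s**2*ζ**2, so integrate a potential.
- separation of variables — no algebra isolates the independent variable on one side and the unknown on the other.
- the homogeneous substitution — the slope changes under joint rescaling, failing the degree-zero test.
- the exact-equation method: applies; the problem has the shape this method handles.


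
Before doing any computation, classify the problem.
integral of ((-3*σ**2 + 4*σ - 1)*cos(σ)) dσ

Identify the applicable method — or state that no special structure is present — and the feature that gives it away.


Verdict: integration by parts — a polynomial -3*σ**2 + 4*σ - 1 against the kernel cos(σ) is the signature bounded-ladder case for integration by parts.


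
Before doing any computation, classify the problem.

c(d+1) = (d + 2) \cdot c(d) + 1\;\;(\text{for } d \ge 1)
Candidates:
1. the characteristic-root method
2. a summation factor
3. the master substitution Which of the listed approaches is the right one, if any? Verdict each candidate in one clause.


Method: a summation factor — it is first-order linear but the coefficient d + 2 depends on the index, so multiply through by a summation factor to telescope it.
- the characteristic-root method — the coefficients change with the index, which the root method cannot absorb.
- a summation factor — yes — fits the structure here.
- the master substitution — the recursion shifts the index rather than dividing it.


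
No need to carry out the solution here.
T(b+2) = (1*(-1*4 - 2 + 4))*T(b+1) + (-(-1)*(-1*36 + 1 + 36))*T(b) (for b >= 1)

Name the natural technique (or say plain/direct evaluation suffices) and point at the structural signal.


Diagnosis: the characteristic-root method — this is the constant-coefficient homogeneous case — the whole solution in b reduces to a polynomial's roots.


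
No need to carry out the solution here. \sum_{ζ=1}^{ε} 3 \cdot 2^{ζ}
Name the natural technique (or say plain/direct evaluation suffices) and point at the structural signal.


Method: the geometric series formula — term-over-term division gives 2 every time — index-free ratio, geometric sum formula applies.


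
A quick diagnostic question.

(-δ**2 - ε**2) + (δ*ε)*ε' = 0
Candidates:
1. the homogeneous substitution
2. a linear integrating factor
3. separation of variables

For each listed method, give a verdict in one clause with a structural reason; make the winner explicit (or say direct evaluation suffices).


Method: the homogeneous substitution — the slope is degree-zero homogeneous: the ratio substitution v = ε/δ collapses it. Rearranged, this also fits the Bernoulli template directly; the homogeneous substitution reads the structure without the rearrangement.
- the homogeneous substitution — yes, a natural case for it.
- a linear integrating factor — the unknown enters nonlinearly (through a power, a denominator, or a transcendental function), which the linear integrating-factor recipe cannot absorb as-is — any repair would come from a preliminary substitution, not the factor.
- separation of variables — no algebra isolates the independent variable on one side and the unknown on the other.


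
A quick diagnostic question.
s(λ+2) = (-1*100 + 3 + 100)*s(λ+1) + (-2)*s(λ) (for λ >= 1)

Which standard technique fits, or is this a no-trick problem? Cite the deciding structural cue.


Best approach: the characteristic-root method — try a geometric ansatz r^λ: constant coefficients turn the recurrence into one polynomial equation in r.


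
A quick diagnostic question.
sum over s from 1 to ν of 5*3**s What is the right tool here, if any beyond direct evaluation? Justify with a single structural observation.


Best approach: the geometric series formula — check a ratio of consecutive terms: it is 3, independent of the index, so the geometric formula closes the sum.


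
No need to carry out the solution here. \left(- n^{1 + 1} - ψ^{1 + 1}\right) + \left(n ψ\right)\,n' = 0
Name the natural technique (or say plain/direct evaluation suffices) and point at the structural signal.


Diagnosis: the homogeneous substitution — solved for the derivative, the right side is unchanged under scaling ψ and n together — it depends only on the ratio n/ψ, so substitute a single ratio variable. A Bernoulli rewrite works here as the equation stands — the homogeneous substitution is the more immediate reading.


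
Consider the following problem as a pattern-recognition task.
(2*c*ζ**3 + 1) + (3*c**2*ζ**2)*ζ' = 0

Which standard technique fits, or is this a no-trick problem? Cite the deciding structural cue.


Technique: the exact-equation method — 2*c*ζ**3 + 1 and 3*c**2*ζ**2 pass the exactness check on the nose, so no integrating factor in c or ζ is needed at all.


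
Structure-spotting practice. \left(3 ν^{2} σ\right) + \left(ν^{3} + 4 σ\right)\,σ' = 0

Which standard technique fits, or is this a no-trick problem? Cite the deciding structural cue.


Verdict: the exact-equation method — this form is already the differential of something: the matching mixed partials of 3 ν^{2} σ and ν^{3} + 4 σ prove it.


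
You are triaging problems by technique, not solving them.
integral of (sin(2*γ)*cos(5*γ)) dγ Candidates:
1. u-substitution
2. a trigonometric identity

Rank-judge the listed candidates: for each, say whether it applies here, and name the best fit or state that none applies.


Method: a trigonometric identity — split sin(2*γ)*cos(5*γ) with the angle-addition identities: the resulting sum integrates term by term.
- u-substitution: no subexpression of the integrand serves as a whole-integral substitution inner — individual terms may offer their own, but none carries its derivative as a factor of the full integrand; a working change of variable would have to be constructed from outside the expression.
- a trigonometric identity: applicable, and directly so.


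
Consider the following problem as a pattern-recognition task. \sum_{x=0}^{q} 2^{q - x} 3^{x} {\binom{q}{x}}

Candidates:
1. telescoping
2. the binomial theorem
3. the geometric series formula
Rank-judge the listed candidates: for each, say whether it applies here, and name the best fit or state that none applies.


Method: the binomial theorem — the binomial coefficients weight matched powers of 3 and 2, which is exactly the expansion of a binomial power.
- telescoping: neither a shifted-difference shape nor integer-spaced poles are present.
- the binomial theorem — applies; the problem has the shape this method handles.
- the geometric series formula: the term-to-term ratio drifts with the index — the one thing the geometric formula cannot absorb.


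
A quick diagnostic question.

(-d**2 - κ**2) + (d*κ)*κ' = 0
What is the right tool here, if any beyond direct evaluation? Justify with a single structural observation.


Verdict: the homogeneous substitution — scaling d and κ together leaves the slope fixed — it depends only on κ/d, so substitute the ratio. This doubles as a Bernoulli equation in the unknown as written; the homogeneous route needs no setup at all.


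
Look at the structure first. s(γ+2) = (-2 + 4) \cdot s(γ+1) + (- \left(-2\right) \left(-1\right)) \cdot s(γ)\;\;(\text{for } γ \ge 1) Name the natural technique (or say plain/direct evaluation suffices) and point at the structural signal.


Verdict: the characteristic-root method — this is the constant-coefficient homogeneous case — the whole solution in γ reduces to a polynomial's roots.


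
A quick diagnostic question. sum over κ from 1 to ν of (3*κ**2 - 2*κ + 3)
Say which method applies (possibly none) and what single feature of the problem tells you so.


Method: no special technique — no cancellation, no constant ratio, no binomial weights — just polynomial terms summed directly.


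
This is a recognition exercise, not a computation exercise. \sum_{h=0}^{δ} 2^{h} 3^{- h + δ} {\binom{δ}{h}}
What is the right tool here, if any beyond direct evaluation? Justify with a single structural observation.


Verdict: the binomial theorem — the summand is term h of a binomial expansion in 2 and 3; the whole sum is a single power.


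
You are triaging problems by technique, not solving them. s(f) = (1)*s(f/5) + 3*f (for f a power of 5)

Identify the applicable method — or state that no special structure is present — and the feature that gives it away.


Diagnosis: the master substitution — the index is divided (f/5), not shifted — substitute f = 5^m to straighten it into a shift recurrence.


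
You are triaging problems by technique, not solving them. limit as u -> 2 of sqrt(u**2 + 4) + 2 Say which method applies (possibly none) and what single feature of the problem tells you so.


Technique: no special technique — the expression is continuous at 2 — substitute and evaluate; no indeterminate form appears.


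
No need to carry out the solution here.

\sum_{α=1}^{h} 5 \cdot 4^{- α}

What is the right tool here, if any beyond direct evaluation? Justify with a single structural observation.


Method: the geometric series formula — consecutive terms stand in a fixed index-free ratio — the geometric sum formula closes it.


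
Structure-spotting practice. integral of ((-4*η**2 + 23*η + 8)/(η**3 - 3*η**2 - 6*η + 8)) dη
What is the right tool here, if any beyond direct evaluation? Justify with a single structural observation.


Verdict: partial fractions — each factor of η**3 - 3*η**2 - 6*η + 8 owns one elementary piece of the integrand — separate them and integrate piecewise.


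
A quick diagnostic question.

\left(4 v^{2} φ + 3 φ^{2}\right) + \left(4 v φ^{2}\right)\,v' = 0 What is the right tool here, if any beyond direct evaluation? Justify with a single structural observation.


Technique: the exact-equation method — 4 v^{2} φ + 3 φ^{2} and 4 v φ^{2} pass the exactness check on the nose, so no integrating factor in φ or v is needed at all.
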